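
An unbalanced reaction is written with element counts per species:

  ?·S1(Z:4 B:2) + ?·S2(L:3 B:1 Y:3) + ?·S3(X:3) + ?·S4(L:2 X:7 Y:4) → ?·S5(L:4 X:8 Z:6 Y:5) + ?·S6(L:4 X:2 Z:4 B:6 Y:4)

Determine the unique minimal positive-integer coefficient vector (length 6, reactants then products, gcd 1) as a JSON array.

L: 6·0+6·3+5·0+1·2 = 20 | 2·4+3·4 = 20
X: 6·0+6·0+5·3+1·7 = 22 | 2·8+3·2 = 22
Z: 6·4+6·0+5·0+1·0 = 24 | 2·6+3·4 = 24
B: 6·2+6·1+5·0+1·0 = 18 | 2·0+3·6 = 18
Y: 6·0+6·3+5·0+1·4 = 22 | 2·5+3·4 = 22
gcd(6,6,5,1,2,3) = 1

Coefficients: [6, 6, 5, 1, 2, 3]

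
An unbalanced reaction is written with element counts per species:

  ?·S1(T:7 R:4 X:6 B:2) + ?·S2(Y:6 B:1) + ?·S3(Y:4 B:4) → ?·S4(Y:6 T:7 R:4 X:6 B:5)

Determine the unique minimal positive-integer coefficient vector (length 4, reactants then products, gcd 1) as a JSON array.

Y: 5·0+3·6+3·4 = 30 | 5·6 = 30
T: 5·7+3·0+3·0 = 35 | 5·7 = 35
R: 5·4+3·0+3·0 = 20 | 5·4 = 20
X: 5·6+3·0+3·0 = 30 | 5·6 = 30
B: 5·2+3·1+3·4 = 25 | 5·5 = 25
gcd(5,3,3,5) = 1

Coefficients: [5, 3, 3, 5]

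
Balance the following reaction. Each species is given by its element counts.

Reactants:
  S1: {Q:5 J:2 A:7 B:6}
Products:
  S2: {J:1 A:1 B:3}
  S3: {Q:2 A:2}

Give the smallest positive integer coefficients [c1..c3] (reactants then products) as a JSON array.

Coefficients: [2, 4, 5]

Q: 2·5 = 10 | 4·0+5·2 = 10
J: 2·2 = 4 | 4·1+5·0 = 4
A: 2·7 = 14 | 4·1+5·2 = 14
B: 2·6 = 12 | 4·3+5·0 = 12
gcd(2,4,5) = 1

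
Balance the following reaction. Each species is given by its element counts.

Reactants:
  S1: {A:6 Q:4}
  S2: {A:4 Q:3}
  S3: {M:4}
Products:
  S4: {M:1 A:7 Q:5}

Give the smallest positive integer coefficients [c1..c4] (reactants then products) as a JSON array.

M: 2·0+4·0+1·4 = 4 | 4·1 = 4
A: 2·6+4·4+1·0 = 28 | 4·7 = 28
Q: 2·4+4·3+1·0 = 20 | 4·5 = 20
gcd(2,4,1,4) = 1

Coefficients: [2, 4, 1, 4]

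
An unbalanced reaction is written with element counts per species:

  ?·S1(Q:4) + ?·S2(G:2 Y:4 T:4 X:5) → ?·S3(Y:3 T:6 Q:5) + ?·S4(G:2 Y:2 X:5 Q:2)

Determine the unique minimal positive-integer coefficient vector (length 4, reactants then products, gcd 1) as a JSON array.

G: 4·0+3·2 = 6 | 2·0+3·2 = 6
Y: 4·0+3·4 = 12 | 2·3+3·2 = 12
T: 4·0+3·4 = 12 | 2·6+3·0 = 12
X: 4·0+3·5 = 15 | 2·0+3·5 = 15
Q: 4·4+3·0 = 16 | 2·5+3·2 = 16
gcd(4,3,2,3) = 1

Coefficients: [4, 3, 2, 3]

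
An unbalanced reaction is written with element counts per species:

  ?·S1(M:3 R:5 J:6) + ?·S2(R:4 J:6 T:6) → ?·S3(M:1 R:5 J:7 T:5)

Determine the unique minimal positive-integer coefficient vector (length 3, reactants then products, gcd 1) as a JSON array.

Coefficients: [2, 5, 6]

M: 2·3+5·0 = 6 | 6·1 = 6
R: 2·5+5·4 = 30 | 6·5 = 30
J: 2·6+5·6 = 42 | 6·7 = 42
T: 2·0+5·6 = 30 | 6·5 = 30
gcd(2,5,6) = 1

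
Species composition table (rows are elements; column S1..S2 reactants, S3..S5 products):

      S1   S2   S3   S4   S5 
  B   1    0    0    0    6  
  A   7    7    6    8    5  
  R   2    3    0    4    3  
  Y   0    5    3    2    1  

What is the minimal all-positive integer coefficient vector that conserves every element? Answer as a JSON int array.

Coefficients: [6, 5, 4, 6, 1]

B: 6·1+5·0 = 6 | 4·0+6·0+1·6 = 6
A: 6·7+5·7 = 77 | 4·6+6·8+1·5 = 77
R: 6·2+5·3 = 27 | 4·0+6·4+1·3 = 27
Y: 6·0+5·5 = 25 | 4·3+6·2+1·1 = 25
gcd(6,5,4,6,1) = 1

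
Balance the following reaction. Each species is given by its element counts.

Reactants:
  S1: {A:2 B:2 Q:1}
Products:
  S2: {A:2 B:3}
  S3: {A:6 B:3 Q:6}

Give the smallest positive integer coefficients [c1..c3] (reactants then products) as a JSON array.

A: 6·2 = 12 | 3·2+1·6 = 12
B: 6·2 = 12 | 3·3+1·3 = 12
Q: 6·1 = 6 | 3·0+1·6 = 6
gcd(6,3,1) = 1

Coefficients: [6, 3, 1]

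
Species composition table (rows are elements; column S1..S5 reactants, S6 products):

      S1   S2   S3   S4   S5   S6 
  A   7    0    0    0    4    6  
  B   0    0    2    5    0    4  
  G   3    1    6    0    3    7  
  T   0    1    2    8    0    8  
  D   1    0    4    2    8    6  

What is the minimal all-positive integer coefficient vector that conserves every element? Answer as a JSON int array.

A: 2·7+6·0+1·0+2·0+1·4 = 18 | 3·6 = 18
B: 2·0+6·0+1·2+2·5+1·0 = 12 | 3·4 = 12
G: 2·3+6·1+1·6+2·0+1·3 = 21 | 3·7 = 21
T: 2·0+6·1+1·2+2·8+1·0 = 24 | 3·8 = 24
D: 2·1+6·0+1·4+2·2+1·8 = 18 | 3·6 = 18
gcd(2,6,1,2,1,3) = 1

Coefficients: [2, 6, 1, 2, 1, 3]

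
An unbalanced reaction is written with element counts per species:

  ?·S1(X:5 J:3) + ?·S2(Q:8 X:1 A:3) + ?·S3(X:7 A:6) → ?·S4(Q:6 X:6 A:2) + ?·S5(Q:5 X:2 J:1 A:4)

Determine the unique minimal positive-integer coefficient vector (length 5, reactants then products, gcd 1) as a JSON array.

Coefficients: [2, 6, 2, 3, 6]

Q: 2·0+6·8+2·0 = 48 | 3·6+6·5 = 48
X: 2·5+6·1+2·7 = 30 | 3·6+6·2 = 30
J: 2·3+6·0+2·0 = 6 | 3·0+6·1 = 6
A: 2·0+6·3+2·6 = 30 | 3·2+6·4 = 30
gcd(2,6,2,3,6) = 1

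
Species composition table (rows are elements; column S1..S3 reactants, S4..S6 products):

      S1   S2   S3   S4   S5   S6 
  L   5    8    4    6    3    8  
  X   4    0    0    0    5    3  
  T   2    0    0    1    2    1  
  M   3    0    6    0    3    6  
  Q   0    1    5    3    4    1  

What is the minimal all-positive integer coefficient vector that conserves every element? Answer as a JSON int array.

Coefficients: [5, 3, 3, 3, 1, 5]

L: 5·5+3·8+3·4 = 61 | 3·6+1·3+5·8 = 61
X: 5·4+3·0+3·0 = 20 | 3·0+1·5+5·3 = 20
T: 5·2+3·0+3·0 = 10 | 3·1+1·2+5·1 = 10
M: 5·3+3·0+3·6 = 33 | 3·0+1·3+5·6 = 33
Q: 5·0+3·1+3·5 = 18 | 3·3+1·4+5·1 = 18
gcd(5,3,3,3,1,5) = 1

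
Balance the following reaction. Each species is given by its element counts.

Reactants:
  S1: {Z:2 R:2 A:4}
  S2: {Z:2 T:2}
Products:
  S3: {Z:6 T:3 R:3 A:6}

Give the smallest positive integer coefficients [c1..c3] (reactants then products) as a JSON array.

Coefficients: [3, 3, 2]

Z: 3·2+3·2 = 12 | 2·6 = 12
T: 3·0+3·2 = 6 | 2·3 = 6
R: 3·2+3·0 = 6 | 2·3 = 6
A: 3·4+3·0 = 12 | 2·6 = 12
gcd(3,3,2) = 1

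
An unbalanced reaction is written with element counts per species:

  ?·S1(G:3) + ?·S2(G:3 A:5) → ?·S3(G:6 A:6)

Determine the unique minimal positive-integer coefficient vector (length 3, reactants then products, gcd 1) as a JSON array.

G: 4·3+6·3 = 30 | 5·6 = 30
A: 4·0+6·5 = 30 | 5·6 = 30
gcd(4,6,5) = 1

Coefficients: [4, 6, 5]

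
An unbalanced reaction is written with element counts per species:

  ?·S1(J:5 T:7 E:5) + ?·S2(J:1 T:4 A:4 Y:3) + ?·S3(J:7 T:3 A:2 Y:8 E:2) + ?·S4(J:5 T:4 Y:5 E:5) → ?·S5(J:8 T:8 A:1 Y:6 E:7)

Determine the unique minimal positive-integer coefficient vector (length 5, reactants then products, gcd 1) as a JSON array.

J: 3·5+1·1+1·7+5·5 = 48 | 6·8 = 48
T: 3·7+1·4+1·3+5·4 = 48 | 6·8 = 48
A: 3·0+1·4+1·2+5·0 = 6 | 6·1 = 6
Y: 3·0+1·3+1·8+5·5 = 36 | 6·6 = 36
E: 3·5+1·0+1·2+5·5 = 42 | 6·7 = 42
gcd(3,1,1,5,6) = 1

Coefficients: [3, 1, 1, 5, 6]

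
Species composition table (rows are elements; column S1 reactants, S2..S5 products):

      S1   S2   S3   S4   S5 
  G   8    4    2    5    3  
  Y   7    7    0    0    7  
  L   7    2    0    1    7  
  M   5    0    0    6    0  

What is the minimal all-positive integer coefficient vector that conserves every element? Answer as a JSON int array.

G: 6·8 = 48 | 1·4+2·2+5·5+5·3 = 48
Y: 6·7 = 42 | 1·7+2·0+5·0+5·7 = 42
L: 6·7 = 42 | 1·2+2·0+5·1+5·7 = 42
M: 6·5 = 30 | 1·0+2·0+5·6+5·0 = 30
gcd(6,1,2,5,5) = 1

Coefficients: [6, 1, 2, 5, 5]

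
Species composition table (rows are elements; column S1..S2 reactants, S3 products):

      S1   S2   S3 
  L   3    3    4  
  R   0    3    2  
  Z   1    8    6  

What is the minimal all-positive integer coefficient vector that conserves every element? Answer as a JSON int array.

L: 2·3+2·3 = 12 | 3·4 = 12
R: 2·0+2·3 = 6 | 3·2 = 6
Z: 2·1+2·8 = 18 | 3·6 = 18
gcd(2,2,3) = 1

Coefficients: [2, 2, 3]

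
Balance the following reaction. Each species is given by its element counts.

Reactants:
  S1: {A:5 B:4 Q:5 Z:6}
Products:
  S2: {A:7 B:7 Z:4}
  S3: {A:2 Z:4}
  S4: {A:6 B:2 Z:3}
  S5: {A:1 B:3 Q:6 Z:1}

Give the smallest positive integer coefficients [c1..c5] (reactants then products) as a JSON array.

A: 6·5 = 30 | 1·7+6·2+1·6+5·1 = 30
B: 6·4 = 24 | 1·7+6·0+1·2+5·3 = 24
Q: 6·5 = 30 | 1·0+6·0+1·0+5·6 = 30
Z: 6·6 = 36 | 1·4+6·4+1·3+5·1 = 36
gcd(6,1,6,1,5) = 1

Coefficients: [6, 1, 6, 1, 5]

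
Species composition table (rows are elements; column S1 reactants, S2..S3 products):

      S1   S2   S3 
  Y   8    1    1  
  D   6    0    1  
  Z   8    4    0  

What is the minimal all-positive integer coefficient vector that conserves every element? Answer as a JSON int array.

Coefficients: [1, 2, 6]

Y: 1·8 = 8 | 2·1+6·1 = 8
D: 1·6 = 6 | 2·0+6·1 = 6
Z: 1·8 = 8 | 2·4+6·0 = 8
gcd(1,2,6) = 1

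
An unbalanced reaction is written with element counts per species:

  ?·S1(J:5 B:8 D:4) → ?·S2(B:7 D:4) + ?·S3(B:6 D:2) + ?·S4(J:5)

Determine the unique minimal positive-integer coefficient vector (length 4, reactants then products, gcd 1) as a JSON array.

Coefficients: [5, 4, 2, 5]

J: 5·5 = 25 | 4·0+2·0+5·5 = 25
B: 5·8 = 40 | 4·7+2·6+5·0 = 40
D: 5·4 = 20 | 4·4+2·2+5·0 = 20
gcd(5,4,2,5) = 1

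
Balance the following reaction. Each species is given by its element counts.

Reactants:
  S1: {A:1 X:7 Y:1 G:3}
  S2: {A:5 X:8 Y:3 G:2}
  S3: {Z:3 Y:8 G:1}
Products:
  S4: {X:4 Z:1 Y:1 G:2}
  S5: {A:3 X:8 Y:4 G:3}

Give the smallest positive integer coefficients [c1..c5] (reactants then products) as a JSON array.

A: 4·1+1·5+1·0 = 9 | 3·0+3·3 = 9
X: 4·7+1·8+1·0 = 36 | 3·4+3·8 = 36
Z: 4·0+1·0+1·3 = 3 | 3·1+3·0 = 3
Y: 4·1+1·3+1·8 = 15 | 3·1+3·4 = 15
G: 4·3+1·2+1·1 = 15 | 3·2+3·3 = 15
gcd(4,1,1,3,3) = 1

Coefficients: [4, 1, 1, 3, 3]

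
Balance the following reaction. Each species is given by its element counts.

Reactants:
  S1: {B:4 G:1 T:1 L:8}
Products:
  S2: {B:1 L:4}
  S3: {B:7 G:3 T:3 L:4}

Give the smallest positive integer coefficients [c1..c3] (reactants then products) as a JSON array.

B: 3·4 = 12 | 5·1+1·7 = 12
G: 3·1 = 3 | 5·0+1·3 = 3
T: 3·1 = 3 | 5·0+1·3 = 3
L: 3·8 = 24 | 5·4+1·4 = 24
gcd(3,5,1) = 1

Coefficients: [3, 5, 1]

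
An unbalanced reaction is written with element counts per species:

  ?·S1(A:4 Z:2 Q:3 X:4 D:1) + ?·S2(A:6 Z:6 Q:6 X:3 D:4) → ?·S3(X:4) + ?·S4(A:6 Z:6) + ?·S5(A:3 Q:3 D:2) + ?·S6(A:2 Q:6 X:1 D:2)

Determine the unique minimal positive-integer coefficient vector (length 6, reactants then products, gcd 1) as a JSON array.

A: 6·4+1·6 = 30 | 6·0+3·6+2·3+3·2 = 30
Z: 6·2+1·6 = 18 | 6·0+3·6+2·0+3·0 = 18
Q: 6·3+1·6 = 24 | 6·0+3·0+2·3+3·6 = 24
X: 6·4+1·3 = 27 | 6·4+3·0+2·0+3·1 = 27
D: 6·1+1·4 = 10 | 6·0+3·0+2·2+3·2 = 10
gcd(6,1,6,3,2,3) = 1

Coefficients: [6, 1, 6, 3, 2, 3]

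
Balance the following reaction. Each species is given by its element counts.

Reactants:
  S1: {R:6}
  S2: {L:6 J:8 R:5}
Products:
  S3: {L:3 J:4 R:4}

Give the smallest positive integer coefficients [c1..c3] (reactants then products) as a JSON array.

L: 1·0+2·6 = 12 | 4·3 = 12
J: 1·0+2·8 = 16 | 4·4 = 16
R: 1·6+2·5 = 16 | 4·4 = 16
gcd(1,2,4) = 1

Coefficients: [1, 2, 4]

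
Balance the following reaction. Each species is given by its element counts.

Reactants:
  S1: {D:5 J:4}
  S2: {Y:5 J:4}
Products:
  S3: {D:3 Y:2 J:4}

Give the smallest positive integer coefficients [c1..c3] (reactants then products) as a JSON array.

Coefficients: [3, 2, 5]

D: 3·5+2·0 = 15 | 5·3 = 15
Y: 3·0+2·5 = 10 | 5·2 = 10
J: 3·4+2·4 = 20 | 5·4 = 20
gcd(3,2,5) = 1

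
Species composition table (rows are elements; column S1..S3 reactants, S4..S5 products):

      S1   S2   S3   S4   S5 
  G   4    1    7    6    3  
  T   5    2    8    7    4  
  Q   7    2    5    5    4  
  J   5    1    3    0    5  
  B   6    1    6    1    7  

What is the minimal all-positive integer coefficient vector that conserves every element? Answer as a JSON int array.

G: 2·4+3·1+4·7 = 39 | 4·6+5·3 = 39
T: 2·5+3·2+4·8 = 48 | 4·7+5·4 = 48
Q: 2·7+3·2+4·5 = 40 | 4·5+5·4 = 40
J: 2·5+3·1+4·3 = 25 | 4·0+5·5 = 25
B: 2·6+3·1+4·6 = 39 | 4·1+5·7 = 39
gcd(2,3,4,4,5) = 1

Coefficients: [2, 3, 4, 4, 5]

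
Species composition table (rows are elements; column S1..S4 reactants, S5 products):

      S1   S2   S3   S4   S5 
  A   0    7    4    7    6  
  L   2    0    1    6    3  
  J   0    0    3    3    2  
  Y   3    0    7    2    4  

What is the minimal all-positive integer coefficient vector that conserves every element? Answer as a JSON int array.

A: 1·0+1·7+1·4+1·7 = 18 | 3·6 = 18
L: 1·2+1·0+1·1+1·6 = 9 | 3·3 = 9
J: 1·0+1·0+1·3+1·3 = 6 | 3·2 = 6
Y: 1·3+1·0+1·7+1·2 = 12 | 3·4 = 12
gcd(1,1,1,1,3) = 1

Coefficients: [1, 1, 1, 1, 3]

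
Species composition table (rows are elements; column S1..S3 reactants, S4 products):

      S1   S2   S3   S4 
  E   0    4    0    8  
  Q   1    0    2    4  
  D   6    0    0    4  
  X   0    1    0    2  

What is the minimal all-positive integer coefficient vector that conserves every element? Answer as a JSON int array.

Coefficients: [2, 6, 5, 3]

E: 2·0+6·4+5·0 = 24 | 3·8 = 24
Q: 2·1+6·0+5·2 = 12 | 3·4 = 12
D: 2·6+6·0+5·0 = 12 | 3·4 = 12
X: 2·0+6·1+5·0 = 6 | 3·2 = 6
gcd(2,6,5,3) = 1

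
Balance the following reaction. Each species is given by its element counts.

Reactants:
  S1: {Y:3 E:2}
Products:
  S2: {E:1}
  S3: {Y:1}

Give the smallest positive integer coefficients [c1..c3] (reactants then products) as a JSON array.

Coefficients: [1, 2, 3]

Y: 1·3 = 3 | 2·0+3·1 = 3
E: 1·2 = 2 | 2·1+3·0 = 2
gcd(1,2,3) = 1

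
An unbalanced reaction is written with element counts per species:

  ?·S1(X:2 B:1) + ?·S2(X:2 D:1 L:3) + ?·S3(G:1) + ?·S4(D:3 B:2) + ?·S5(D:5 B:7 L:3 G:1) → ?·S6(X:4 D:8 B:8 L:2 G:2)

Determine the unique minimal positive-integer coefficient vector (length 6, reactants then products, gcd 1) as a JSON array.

Coefficients: [5, 1, 5, 6, 1, 3]

X: 5·2+1·2+5·0+6·0+1·0 = 12 | 3·4 = 12
D: 5·0+1·1+5·0+6·3+1·5 = 24 | 3·8 = 24
B: 5·1+1·0+5·0+6·2+1·7 = 24 | 3·8 = 24
L: 5·0+1·3+5·0+6·0+1·3 = 6 | 3·2 = 6
G: 5·0+1·0+5·1+6·0+1·1 = 6 | 3·2 = 6
gcd(5,1,5,6,1,3) = 1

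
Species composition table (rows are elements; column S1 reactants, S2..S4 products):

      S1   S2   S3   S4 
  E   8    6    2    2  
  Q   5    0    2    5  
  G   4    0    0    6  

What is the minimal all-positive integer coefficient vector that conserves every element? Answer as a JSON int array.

E: 6·8 = 48 | 5·6+5·2+4·2 = 48
Q: 6·5 = 30 | 5·0+5·2+4·5 = 30
G: 6·4 = 24 | 5·0+5·0+4·6 = 24
gcd(6,5,5,4) = 1

Coefficients: [6, 5, 5, 4]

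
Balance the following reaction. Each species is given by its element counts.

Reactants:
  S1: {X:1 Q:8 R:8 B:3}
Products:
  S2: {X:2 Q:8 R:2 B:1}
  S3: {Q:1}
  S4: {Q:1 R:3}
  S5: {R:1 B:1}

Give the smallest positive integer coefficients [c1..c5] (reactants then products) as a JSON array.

Coefficients: [2, 1, 5, 3, 5]

X: 2·1 = 2 | 1·2+5·0+3·0+5·0 = 2
Q: 2·8 = 16 | 1·8+5·1+3·1+5·0 = 16
R: 2·8 = 16 | 1·2+5·0+3·3+5·1 = 16
B: 2·3 = 6 | 1·1+5·0+3·0+5·1 = 6
gcd(2,1,5,3,5) = 1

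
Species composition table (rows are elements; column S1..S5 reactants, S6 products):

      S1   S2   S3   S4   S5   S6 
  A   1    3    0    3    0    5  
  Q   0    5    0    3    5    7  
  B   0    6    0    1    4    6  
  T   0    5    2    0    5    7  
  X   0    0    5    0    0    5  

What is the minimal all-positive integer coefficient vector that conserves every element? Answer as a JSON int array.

A: 3·1+2·3+3·0+2·3+1·0 = 15 | 3·5 = 15
Q: 3·0+2·5+3·0+2·3+1·5 = 21 | 3·7 = 21
B: 3·0+2·6+3·0+2·1+1·4 = 18 | 3·6 = 18
T: 3·0+2·5+3·2+2·0+1·5 = 21 | 3·7 = 21
X: 3·0+2·0+3·5+2·0+1·0 = 15 | 3·5 = 15
gcd(3,2,3,2,1,3) = 1

Coefficients: [3, 2, 3, 2, 1, 3]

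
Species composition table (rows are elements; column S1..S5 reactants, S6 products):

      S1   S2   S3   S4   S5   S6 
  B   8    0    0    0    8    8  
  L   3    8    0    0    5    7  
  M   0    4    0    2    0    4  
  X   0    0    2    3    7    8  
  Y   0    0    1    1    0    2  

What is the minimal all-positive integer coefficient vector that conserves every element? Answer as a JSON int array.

B: 3·8+2·0+4·0+6·0+2·8 = 40 | 5·8 = 40
L: 3·3+2·8+4·0+6·0+2·5 = 35 | 5·7 = 35
M: 3·0+2·4+4·0+6·2+2·0 = 20 | 5·4 = 20
X: 3·0+2·0+4·2+6·3+2·7 = 40 | 5·8 = 40
Y: 3·0+2·0+4·1+6·1+2·0 = 10 | 5·2 = 10
gcd(3,2,4,6,2,5) = 1

Coefficients: [3, 2, 4, 6, 2, 5]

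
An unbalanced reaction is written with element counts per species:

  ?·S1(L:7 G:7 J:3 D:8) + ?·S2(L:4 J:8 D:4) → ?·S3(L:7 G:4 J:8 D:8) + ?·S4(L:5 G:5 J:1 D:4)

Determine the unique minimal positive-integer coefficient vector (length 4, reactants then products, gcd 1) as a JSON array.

Coefficients: [3, 3, 4, 1]

L: 3·7+3·4 = 33 | 4·7+1·5 = 33
G: 3·7+3·0 = 21 | 4·4+1·5 = 21
J: 3·3+3·8 = 33 | 4·8+1·1 = 33
D: 3·8+3·4 = 36 | 4·8+1·4 = 36
gcd(3,3,4,1) = 1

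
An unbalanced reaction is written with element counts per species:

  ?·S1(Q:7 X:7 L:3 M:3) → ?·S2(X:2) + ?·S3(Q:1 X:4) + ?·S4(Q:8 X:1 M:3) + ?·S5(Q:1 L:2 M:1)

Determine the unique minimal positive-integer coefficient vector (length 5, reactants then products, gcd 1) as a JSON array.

Q: 4·7 = 28 | 1·0+6·1+2·8+6·1 = 28
X: 4·7 = 28 | 1·2+6·4+2·1+6·0 = 28
L: 4·3 = 12 | 1·0+6·0+2·0+6·2 = 12
M: 4·3 = 12 | 1·0+6·0+2·3+6·1 = 12
gcd(4,1,6,2,6) = 1

Coefficients: [4, 1, 6, 2, 6]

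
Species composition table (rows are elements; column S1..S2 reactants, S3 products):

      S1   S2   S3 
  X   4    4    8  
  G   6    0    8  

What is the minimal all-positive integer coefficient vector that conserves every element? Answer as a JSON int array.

Coefficients: [4, 2, 3]

X: 4·4+2·4 = 24 | 3·8 = 24
G: 4·6+2·0 = 24 | 3·8 = 24
gcd(4,2,3) = 1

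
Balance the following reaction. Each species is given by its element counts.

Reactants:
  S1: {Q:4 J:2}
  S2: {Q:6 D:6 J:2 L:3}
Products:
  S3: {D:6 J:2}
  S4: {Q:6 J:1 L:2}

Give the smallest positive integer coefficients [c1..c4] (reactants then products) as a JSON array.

Q: 3·4+4·6 = 36 | 4·0+6·6 = 36
D: 3·0+4·6 = 24 | 4·6+6·0 = 24
J: 3·2+4·2 = 14 | 4·2+6·1 = 14
L: 3·0+4·3 = 12 | 4·0+6·2 = 12
gcd(3,4,4,6) = 1

Coefficients: [3, 4, 4, 6]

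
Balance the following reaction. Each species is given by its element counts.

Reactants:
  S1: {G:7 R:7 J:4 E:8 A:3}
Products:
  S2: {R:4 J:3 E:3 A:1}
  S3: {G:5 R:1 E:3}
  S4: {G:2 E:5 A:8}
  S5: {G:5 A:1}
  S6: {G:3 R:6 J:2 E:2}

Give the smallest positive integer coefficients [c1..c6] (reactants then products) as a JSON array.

Coefficients: [5, 6, 5, 1, 1, 1]

G: 5·7 = 35 | 6·0+5·5+1·2+1·5+1·3 = 35
R: 5·7 = 35 | 6·4+5·1+1·0+1·0+1·6 = 35
J: 5·4 = 20 | 6·3+5·0+1·0+1·0+1·2 = 20
E: 5·8 = 40 | 6·3+5·3+1·5+1·0+1·2 = 40
A: 5·3 = 15 | 6·1+5·0+1·8+1·1+1·0 = 15
gcd(5,6,5,1,1,1) = 1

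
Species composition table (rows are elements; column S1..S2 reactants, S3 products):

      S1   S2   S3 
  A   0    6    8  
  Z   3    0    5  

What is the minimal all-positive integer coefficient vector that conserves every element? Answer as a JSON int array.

A: 5·0+4·6 = 24 | 3·8 = 24
Z: 5·3+4·0 = 15 | 3·5 = 15
gcd(5,4,3) = 1

Coefficients: [5, 4, 3]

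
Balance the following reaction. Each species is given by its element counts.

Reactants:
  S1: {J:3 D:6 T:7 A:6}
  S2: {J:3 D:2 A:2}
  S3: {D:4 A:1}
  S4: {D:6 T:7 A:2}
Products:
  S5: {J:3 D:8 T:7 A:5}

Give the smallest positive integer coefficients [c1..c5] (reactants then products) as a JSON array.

J: 2·3+3·3+1·0+3·0 = 15 | 5·3 = 15
D: 2·6+3·2+1·4+3·6 = 40 | 5·8 = 40
T: 2·7+3·0+1·0+3·7 = 35 | 5·7 = 35
A: 2·6+3·2+1·1+3·2 = 25 | 5·5 = 25
gcd(2,3,1,3,5) = 1

Coefficients: [2, 3, 1, 3, 5]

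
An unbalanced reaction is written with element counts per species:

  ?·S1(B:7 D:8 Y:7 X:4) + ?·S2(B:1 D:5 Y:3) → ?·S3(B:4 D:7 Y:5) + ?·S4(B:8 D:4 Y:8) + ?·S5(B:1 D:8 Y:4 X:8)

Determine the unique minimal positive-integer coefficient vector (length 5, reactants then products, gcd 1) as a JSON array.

B: 4·7+6·1 = 34 | 6·4+1·8+2·1 = 34
D: 4·8+6·5 = 62 | 6·7+1·4+2·8 = 62
Y: 4·7+6·3 = 46 | 6·5+1·8+2·4 = 46
X: 4·4+6·0 = 16 | 6·0+1·0+2·8 = 16
gcd(4,6,6,1,2) = 1

Coefficients: [4, 6, 6, 1, 2]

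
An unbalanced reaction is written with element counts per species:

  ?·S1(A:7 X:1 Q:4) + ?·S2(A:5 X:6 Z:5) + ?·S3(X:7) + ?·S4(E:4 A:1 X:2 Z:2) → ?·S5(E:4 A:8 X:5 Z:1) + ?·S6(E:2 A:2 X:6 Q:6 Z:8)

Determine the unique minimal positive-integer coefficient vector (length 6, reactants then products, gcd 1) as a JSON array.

E: 3·0+2·0+1·0+5·4 = 20 | 4·4+2·2 = 20
A: 3·7+2·5+1·0+5·1 = 36 | 4·8+2·2 = 36
X: 3·1+2·6+1·7+5·2 = 32 | 4·5+2·6 = 32
Q: 3·4+2·0+1·0+5·0 = 12 | 4·0+2·6 = 12
Z: 3·0+2·5+1·0+5·2 = 20 | 4·1+2·8 = 20
gcd(3,2,1,5,4,2) = 1

Coefficients: [3, 2, 1, 5, 4, 2]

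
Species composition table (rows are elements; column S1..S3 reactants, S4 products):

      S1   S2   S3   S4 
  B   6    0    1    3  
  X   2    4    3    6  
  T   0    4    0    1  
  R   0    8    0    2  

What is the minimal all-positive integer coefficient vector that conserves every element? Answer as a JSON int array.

B: 1·6+1·0+6·1 = 12 | 4·3 = 12
X: 1·2+1·4+6·3 = 24 | 4·6 = 24
T: 1·0+1·4+6·0 = 4 | 4·1 = 4
R: 1·0+1·8+6·0 = 8 | 4·2 = 8
gcd(1,1,6,4) = 1

Coefficients: [1, 1, 6, 4]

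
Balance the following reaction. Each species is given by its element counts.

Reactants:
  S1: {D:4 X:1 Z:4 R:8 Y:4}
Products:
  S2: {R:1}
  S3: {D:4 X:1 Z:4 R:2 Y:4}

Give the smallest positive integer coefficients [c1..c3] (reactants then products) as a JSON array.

D: 1·4 = 4 | 6·0+1·4 = 4
X: 1·1 = 1 | 6·0+1·1 = 1
Z: 1·4 = 4 | 6·0+1·4 = 4
R: 1·8 = 8 | 6·1+1·2 = 8
Y: 1·4 = 4 | 6·0+1·4 = 4
gcd(1,6,1) = 1

Coefficients: [1, 6, 1]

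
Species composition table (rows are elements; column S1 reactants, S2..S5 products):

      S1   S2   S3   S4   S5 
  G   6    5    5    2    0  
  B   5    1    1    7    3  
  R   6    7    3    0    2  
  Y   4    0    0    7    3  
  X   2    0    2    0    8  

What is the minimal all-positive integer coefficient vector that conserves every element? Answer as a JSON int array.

Coefficients: [6, 4, 2, 3, 1]

G: 6·6 = 36 | 4·5+2·5+3·2+1·0 = 36
B: 6·5 = 30 | 4·1+2·1+3·7+1·3 = 30
R: 6·6 = 36 | 4·7+2·3+3·0+1·2 = 36
Y: 6·4 = 24 | 4·0+2·0+3·7+1·3 = 24
X: 6·2 = 12 | 4·0+2·2+3·0+1·8 = 12
gcd(6,4,2,3,1) = 1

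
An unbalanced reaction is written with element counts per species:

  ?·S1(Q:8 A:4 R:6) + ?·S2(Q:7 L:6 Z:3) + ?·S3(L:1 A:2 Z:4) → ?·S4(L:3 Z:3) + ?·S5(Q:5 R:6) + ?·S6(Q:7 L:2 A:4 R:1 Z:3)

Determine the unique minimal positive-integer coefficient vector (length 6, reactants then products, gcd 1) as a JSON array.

Coefficients: [3, 4, 6, 6, 2, 6]

Q: 3·8+4·7+6·0 = 52 | 6·0+2·5+6·7 = 52
L: 3·0+4·6+6·1 = 30 | 6·3+2·0+6·2 = 30
A: 3·4+4·0+6·2 = 24 | 6·0+2·0+6·4 = 24
R: 3·6+4·0+6·0 = 18 | 6·0+2·6+6·1 = 18
Z: 3·0+4·3+6·4 = 36 | 6·3+2·0+6·3 = 36
gcd(3,4,6,6,2,6) = 1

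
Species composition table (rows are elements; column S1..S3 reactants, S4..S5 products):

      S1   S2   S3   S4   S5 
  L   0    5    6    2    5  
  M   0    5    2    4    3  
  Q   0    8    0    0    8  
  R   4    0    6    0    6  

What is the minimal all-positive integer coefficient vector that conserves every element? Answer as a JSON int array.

L: 6·0+5·5+1·6 = 31 | 3·2+5·5 = 31
M: 6·0+5·5+1·2 = 27 | 3·4+5·3 = 27
Q: 6·0+5·8+1·0 = 40 | 3·0+5·8 = 40
R: 6·4+5·0+1·6 = 30 | 3·0+5·6 = 30
gcd(6,5,1,3,5) = 1

Coefficients: [6, 5, 1, 3, 5]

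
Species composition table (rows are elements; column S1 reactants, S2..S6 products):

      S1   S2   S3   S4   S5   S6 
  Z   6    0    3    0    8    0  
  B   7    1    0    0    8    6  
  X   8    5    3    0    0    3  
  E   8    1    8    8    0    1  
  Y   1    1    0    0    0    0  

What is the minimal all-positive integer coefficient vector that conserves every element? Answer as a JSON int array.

Z: 6·6 = 36 | 6·0+4·3+1·0+3·8+2·0 = 36
B: 6·7 = 42 | 6·1+4·0+1·0+3·8+2·6 = 42
X: 6·8 = 48 | 6·5+4·3+1·0+3·0+2·3 = 48
E: 6·8 = 48 | 6·1+4·8+1·8+3·0+2·1 = 48
Y: 6·1 = 6 | 6·1+4·0+1·0+3·0+2·0 = 6
gcd(6,6,4,1,3,2) = 1

Coefficients: [6, 6, 4, 1, 3, 2]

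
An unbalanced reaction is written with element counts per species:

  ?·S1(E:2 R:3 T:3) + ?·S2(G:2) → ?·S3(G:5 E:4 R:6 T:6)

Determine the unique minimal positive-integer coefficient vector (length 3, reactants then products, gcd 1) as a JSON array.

Coefficients: [4, 5, 2]

G: 4·0+5·2 = 10 | 2·5 = 10
E: 4·2+5·0 = 8 | 2·4 = 8
R: 4·3+5·0 = 12 | 2·6 = 12
T: 4·3+5·0 = 12 | 2·6 = 12
gcd(4,5,2) = 1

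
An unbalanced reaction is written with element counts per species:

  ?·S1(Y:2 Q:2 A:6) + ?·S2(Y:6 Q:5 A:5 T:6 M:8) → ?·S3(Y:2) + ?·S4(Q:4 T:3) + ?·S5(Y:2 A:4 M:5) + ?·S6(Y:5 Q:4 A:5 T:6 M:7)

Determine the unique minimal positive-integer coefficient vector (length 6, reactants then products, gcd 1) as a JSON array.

Y: 1·2+6·6 = 38 | 5·2+4·0+4·2+4·5 = 38
Q: 1·2+6·5 = 32 | 5·0+4·4+4·0+4·4 = 32
A: 1·6+6·5 = 36 | 5·0+4·0+4·4+4·5 = 36
T: 1·0+6·6 = 36 | 5·0+4·3+4·0+4·6 = 36
M: 1·0+6·8 = 48 | 5·0+4·0+4·5+4·7 = 48
gcd(1,6,5,4,4,4) = 1

Coefficients: [1, 6, 5, 4, 4, 4]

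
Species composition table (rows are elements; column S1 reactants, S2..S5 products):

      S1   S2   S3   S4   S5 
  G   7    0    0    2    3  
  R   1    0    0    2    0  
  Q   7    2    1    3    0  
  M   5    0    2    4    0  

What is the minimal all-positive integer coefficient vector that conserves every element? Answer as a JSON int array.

Coefficients: [2, 4, 3, 1, 4]

G: 2·7 = 14 | 4·0+3·0+1·2+4·3 = 14
R: 2·1 = 2 | 4·0+3·0+1·2+4·0 = 2
Q: 2·7 = 14 | 4·2+3·1+1·3+4·0 = 14
M: 2·5 = 10 | 4·0+3·2+1·4+4·0 = 10
gcd(2,4,3,1,4) = 1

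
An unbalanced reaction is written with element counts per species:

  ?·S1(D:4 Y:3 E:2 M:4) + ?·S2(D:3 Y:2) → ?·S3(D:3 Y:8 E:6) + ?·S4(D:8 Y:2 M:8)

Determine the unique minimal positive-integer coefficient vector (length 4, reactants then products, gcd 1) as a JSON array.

D: 6·4+2·3 = 30 | 2·3+3·8 = 30
Y: 6·3+2·2 = 22 | 2·8+3·2 = 22
E: 6·2+2·0 = 12 | 2·6+3·0 = 12
M: 6·4+2·0 = 24 | 2·0+3·8 = 24
gcd(6,2,2,3) = 1

Coefficients: [6, 2, 2, 3]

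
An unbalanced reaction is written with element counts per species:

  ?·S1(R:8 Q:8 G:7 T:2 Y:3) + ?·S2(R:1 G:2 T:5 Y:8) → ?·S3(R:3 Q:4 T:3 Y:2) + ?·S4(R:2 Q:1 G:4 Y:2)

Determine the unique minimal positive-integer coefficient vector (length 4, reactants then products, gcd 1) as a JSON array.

R: 2·8+1·1 = 17 | 3·3+4·2 = 17
Q: 2·8+1·0 = 16 | 3·4+4·1 = 16
G: 2·7+1·2 = 16 | 3·0+4·4 = 16
T: 2·2+1·5 = 9 | 3·3+4·0 = 9
Y: 2·3+1·8 = 14 | 3·2+4·2 = 14
gcd(2,1,3,4) = 1

Coefficients: [2, 1, 3, 4]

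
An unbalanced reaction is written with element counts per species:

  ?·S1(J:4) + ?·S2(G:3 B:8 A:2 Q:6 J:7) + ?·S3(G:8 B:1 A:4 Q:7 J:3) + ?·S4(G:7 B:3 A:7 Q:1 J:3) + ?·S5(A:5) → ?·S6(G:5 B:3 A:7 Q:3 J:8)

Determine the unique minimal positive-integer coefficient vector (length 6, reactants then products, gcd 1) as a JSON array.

Coefficients: [6, 1, 1, 2, 3, 5]

G: 6·0+1·3+1·8+2·7+3·0 = 25 | 5·5 = 25
B: 6·0+1·8+1·1+2·3+3·0 = 15 | 5·3 = 15
A: 6·0+1·2+1·4+2·7+3·5 = 35 | 5·7 = 35
Q: 6·0+1·6+1·7+2·1+3·0 = 15 | 5·3 = 15
J: 6·4+1·7+1·3+2·3+3·0 = 40 | 5·8 = 40
gcd(6,1,1,2,3,5) = 1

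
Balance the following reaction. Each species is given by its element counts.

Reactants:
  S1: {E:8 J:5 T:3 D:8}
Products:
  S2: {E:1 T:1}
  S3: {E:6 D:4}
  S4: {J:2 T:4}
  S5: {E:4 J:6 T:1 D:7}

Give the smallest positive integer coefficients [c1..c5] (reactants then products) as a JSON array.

E: 6·8 = 48 | 2·1+5·6+3·0+4·4 = 48
J: 6·5 = 30 | 2·0+5·0+3·2+4·6 = 30
T: 6·3 = 18 | 2·1+5·0+3·4+4·1 = 18
D: 6·8 = 48 | 2·0+5·4+3·0+4·7 = 48
gcd(6,2,5,3,4) = 1

Coefficients: [6, 2, 5, 3, 4]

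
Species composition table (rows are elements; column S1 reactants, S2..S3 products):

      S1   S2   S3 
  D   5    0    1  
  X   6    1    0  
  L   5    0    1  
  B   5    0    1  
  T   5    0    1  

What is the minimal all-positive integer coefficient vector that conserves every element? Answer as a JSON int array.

Coefficients: [1, 6, 5]

D: 1·5 = 5 | 6·0+5·1 = 5
X: 1·6 = 6 | 6·1+5·0 = 6
L: 1·5 = 5 | 6·0+5·1 = 5
B: 1·5 = 5 | 6·0+5·1 = 5
T: 1·5 = 5 | 6·0+5·1 = 5
gcd(1,6,5) = 1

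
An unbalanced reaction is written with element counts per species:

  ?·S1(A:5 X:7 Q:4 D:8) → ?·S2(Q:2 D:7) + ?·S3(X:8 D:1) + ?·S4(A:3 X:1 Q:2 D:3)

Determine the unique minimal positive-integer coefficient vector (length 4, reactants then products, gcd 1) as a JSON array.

A: 3·5 = 15 | 1·0+2·0+5·3 = 15
X: 3·7 = 21 | 1·0+2·8+5·1 = 21
Q: 3·4 = 12 | 1·2+2·0+5·2 = 12
D: 3·8 = 24 | 1·7+2·1+5·3 = 24
gcd(3,1,2,5) = 1

Coefficients: [3, 1, 2, 5]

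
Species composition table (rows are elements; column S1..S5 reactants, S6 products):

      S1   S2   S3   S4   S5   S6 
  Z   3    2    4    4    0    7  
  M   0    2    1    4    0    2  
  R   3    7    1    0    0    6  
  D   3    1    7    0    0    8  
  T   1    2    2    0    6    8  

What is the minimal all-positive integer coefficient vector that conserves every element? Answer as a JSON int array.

Z: 6·3+2·2+4·4+1·4+5·0 = 42 | 6·7 = 42
M: 6·0+2·2+4·1+1·4+5·0 = 12 | 6·2 = 12
R: 6·3+2·7+4·1+1·0+5·0 = 36 | 6·6 = 36
D: 6·3+2·1+4·7+1·0+5·0 = 48 | 6·8 = 48
T: 6·1+2·2+4·2+1·0+5·6 = 48 | 6·8 = 48
gcd(6,2,4,1,5,6) = 1

Coefficients: [6, 2, 4, 1, 5, 6]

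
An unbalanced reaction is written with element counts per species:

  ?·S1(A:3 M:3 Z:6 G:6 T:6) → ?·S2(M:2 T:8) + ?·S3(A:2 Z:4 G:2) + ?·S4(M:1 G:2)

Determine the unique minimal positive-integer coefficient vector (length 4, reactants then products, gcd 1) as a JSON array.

A: 4·3 = 12 | 3·0+6·2+6·0 = 12
M: 4·3 = 12 | 3·2+6·0+6·1 = 12
Z: 4·6 = 24 | 3·0+6·4+6·0 = 24
G: 4·6 = 24 | 3·0+6·2+6·2 = 24
T: 4·6 = 24 | 3·8+6·0+6·0 = 24
gcd(4,3,6,6) = 1

Coefficients: [4, 3, 6, 6]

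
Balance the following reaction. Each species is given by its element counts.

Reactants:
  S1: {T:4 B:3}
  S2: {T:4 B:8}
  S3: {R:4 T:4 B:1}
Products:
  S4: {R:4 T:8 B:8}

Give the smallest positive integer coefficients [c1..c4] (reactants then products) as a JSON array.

R: 1·0+4·0+5·4 = 20 | 5·4 = 20
T: 1·4+4·4+5·4 = 40 | 5·8 = 40
B: 1·3+4·8+5·1 = 40 | 5·8 = 40
gcd(1,4,5,5) = 1

Coefficients: [1, 4, 5, 5]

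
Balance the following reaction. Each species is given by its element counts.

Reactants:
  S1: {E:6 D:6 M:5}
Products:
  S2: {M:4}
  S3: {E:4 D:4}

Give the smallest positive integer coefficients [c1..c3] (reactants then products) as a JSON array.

E: 4·6 = 24 | 5·0+6·4 = 24
D: 4·6 = 24 | 5·0+6·4 = 24
M: 4·5 = 20 | 5·4+6·0 = 20
gcd(4,5,6) = 1

Coefficients: [4, 5, 6]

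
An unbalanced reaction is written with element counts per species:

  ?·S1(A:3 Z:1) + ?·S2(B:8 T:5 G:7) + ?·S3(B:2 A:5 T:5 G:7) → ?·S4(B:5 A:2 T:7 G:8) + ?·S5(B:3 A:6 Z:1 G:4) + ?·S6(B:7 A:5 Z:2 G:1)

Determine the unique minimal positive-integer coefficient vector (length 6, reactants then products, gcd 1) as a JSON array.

B: 4·0+4·8+3·2 = 38 | 5·5+2·3+1·7 = 38
A: 4·3+4·0+3·5 = 27 | 5·2+2·6+1·5 = 27
T: 4·0+4·5+3·5 = 35 | 5·7+2·0+1·0 = 35
Z: 4·1+4·0+3·0 = 4 | 5·0+2·1+1·2 = 4
G: 4·0+4·7+3·7 = 49 | 5·8+2·4+1·1 = 49
gcd(4,4,3,5,2,1) = 1

Coefficients: [4, 4, 3, 5, 2, 1]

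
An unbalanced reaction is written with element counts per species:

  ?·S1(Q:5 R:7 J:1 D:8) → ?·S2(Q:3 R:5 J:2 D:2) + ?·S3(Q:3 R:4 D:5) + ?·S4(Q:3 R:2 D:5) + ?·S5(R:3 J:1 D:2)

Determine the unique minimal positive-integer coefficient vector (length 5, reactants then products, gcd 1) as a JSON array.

Coefficients: [6, 2, 5, 3, 2]

Q: 6·5 = 30 | 2·3+5·3+3·3+2·0 = 30
R: 6·7 = 42 | 2·5+5·4+3·2+2·3 = 42
J: 6·1 = 6 | 2·2+5·0+3·0+2·1 = 6
D: 6·8 = 48 | 2·2+5·5+3·5+2·2 = 48
gcd(6,2,5,3,2) = 1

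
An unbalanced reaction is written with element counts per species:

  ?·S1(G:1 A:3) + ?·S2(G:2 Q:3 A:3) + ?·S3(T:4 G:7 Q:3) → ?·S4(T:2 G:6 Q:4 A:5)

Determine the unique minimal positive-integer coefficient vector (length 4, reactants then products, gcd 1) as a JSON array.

T: 5·0+5·0+3·4 = 12 | 6·2 = 12
G: 5·1+5·2+3·7 = 36 | 6·6 = 36
Q: 5·0+5·3+3·3 = 24 | 6·4 = 24
A: 5·3+5·3+3·0 = 30 | 6·5 = 30
gcd(5,5,3,6) = 1

Coefficients: [5, 5, 3, 6]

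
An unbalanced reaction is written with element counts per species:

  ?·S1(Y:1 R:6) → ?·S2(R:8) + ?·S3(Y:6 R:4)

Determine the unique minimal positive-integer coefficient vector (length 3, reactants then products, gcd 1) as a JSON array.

Y: 6·1 = 6 | 4·0+1·6 = 6
R: 6·6 = 36 | 4·8+1·4 = 36
gcd(6,4,1) = 1

Coefficients: [6, 4, 1]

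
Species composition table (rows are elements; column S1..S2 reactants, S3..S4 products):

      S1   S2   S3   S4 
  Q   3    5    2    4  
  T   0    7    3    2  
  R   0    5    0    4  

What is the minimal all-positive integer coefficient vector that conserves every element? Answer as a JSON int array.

Q: 4·3+4·5 = 32 | 6·2+5·4 = 32
T: 4·0+4·7 = 28 | 6·3+5·2 = 28
R: 4·0+4·5 = 20 | 6·0+5·4 = 20
gcd(4,4,6,5) = 1

Coefficients: [4, 4, 6, 5]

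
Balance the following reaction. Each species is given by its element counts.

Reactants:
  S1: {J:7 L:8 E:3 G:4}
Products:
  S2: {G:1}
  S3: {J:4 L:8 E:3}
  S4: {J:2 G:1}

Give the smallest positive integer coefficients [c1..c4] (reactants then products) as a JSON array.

Coefficients: [2, 5, 2, 3]

J: 2·7 = 14 | 5·0+2·4+3·2 = 14
L: 2·8 = 16 | 5·0+2·8+3·0 = 16
E: 2·3 = 6 | 5·0+2·3+3·0 = 6
G: 2·4 = 8 | 5·1+2·0+3·1 = 8
gcd(2,5,2,3) = 1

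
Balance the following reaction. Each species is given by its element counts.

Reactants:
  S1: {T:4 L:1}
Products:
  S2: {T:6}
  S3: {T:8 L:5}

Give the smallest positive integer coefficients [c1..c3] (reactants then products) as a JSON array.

Coefficients: [5, 2, 1]

T: 5·4 = 20 | 2·6+1·8 = 20
L: 5·1 = 5 | 2·0+1·5 = 5
gcd(5,2,1) = 1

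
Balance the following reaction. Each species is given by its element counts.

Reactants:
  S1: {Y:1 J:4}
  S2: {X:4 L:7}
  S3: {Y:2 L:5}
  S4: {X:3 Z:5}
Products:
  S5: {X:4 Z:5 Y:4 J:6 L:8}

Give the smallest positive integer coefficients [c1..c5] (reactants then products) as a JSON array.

X: 6·0+1·4+5·0+4·3 = 16 | 4·4 = 16
Z: 6·0+1·0+5·0+4·5 = 20 | 4·5 = 20
Y: 6·1+1·0+5·2+4·0 = 16 | 4·4 = 16
J: 6·4+1·0+5·0+4·0 = 24 | 4·6 = 24
L: 6·0+1·7+5·5+4·0 = 32 | 4·8 = 32
gcd(6,1,5,4,4) = 1

Coefficients: [6, 1, 5, 4, 4]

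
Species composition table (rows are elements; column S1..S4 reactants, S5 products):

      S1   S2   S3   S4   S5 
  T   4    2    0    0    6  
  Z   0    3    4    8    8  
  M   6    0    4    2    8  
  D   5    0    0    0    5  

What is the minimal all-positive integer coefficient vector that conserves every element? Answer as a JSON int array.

T: 4·4+4·2+1·0+2·0 = 24 | 4·6 = 24
Z: 4·0+4·3+1·4+2·8 = 32 | 4·8 = 32
M: 4·6+4·0+1·4+2·2 = 32 | 4·8 = 32
D: 4·5+4·0+1·0+2·0 = 20 | 4·5 = 20
gcd(4,4,1,2,4) = 1

Coefficients: [4, 4, 1, 2, 4]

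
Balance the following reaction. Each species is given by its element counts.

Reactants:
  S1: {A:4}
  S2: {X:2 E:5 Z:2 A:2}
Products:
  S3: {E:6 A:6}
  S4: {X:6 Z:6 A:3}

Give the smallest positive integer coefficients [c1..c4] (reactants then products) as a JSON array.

X: 6·0+6·2 = 12 | 5·0+2·6 = 12
E: 6·0+6·5 = 30 | 5·6+2·0 = 30
Z: 6·0+6·2 = 12 | 5·0+2·6 = 12
A: 6·4+6·2 = 36 | 5·6+2·3 = 36
gcd(6,6,5,2) = 1

Coefficients: [6, 6, 5, 2]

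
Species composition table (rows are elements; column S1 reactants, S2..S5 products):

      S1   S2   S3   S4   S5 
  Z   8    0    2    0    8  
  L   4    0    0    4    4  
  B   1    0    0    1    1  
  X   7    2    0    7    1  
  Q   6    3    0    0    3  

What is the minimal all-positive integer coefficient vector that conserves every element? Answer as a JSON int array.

Coefficients: [2, 3, 4, 1, 1]

Z: 2·8 = 16 | 3·0+4·2+1·0+1·8 = 16
L: 2·4 = 8 | 3·0+4·0+1·4+1·4 = 8
B: 2·1 = 2 | 3·0+4·0+1·1+1·1 = 2
X: 2·7 = 14 | 3·2+4·0+1·7+1·1 = 14
Q: 2·6 = 12 | 3·3+4·0+1·0+1·3 = 12
gcd(2,3,4,1,1) = 1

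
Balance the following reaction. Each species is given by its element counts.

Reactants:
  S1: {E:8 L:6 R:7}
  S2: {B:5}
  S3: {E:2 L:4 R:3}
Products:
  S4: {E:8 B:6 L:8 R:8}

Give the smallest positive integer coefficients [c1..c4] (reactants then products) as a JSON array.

Coefficients: [4, 6, 4, 5]

E: 4·8+6·0+4·2 = 40 | 5·8 = 40
B: 4·0+6·5+4·0 = 30 | 5·6 = 30
L: 4·6+6·0+4·4 = 40 | 5·8 = 40
R: 4·7+6·0+4·3 = 40 | 5·8 = 40
gcd(4,6,4,5) = 1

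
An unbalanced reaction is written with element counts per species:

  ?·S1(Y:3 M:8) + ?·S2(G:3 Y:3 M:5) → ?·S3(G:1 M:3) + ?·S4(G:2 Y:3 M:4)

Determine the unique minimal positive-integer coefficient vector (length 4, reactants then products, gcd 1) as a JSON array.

Coefficients: [1, 5, 3, 6]

G: 1·0+5·3 = 15 | 3·1+6·2 = 15
Y: 1·3+5·3 = 18 | 3·0+6·3 = 18
M: 1·8+5·5 = 33 | 3·3+6·4 = 33
gcd(1,5,3,6) = 1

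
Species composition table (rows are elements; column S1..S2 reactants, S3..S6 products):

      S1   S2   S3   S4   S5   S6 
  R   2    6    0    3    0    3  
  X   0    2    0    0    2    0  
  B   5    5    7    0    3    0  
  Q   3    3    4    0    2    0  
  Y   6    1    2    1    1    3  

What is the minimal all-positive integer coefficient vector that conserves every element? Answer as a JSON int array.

Coefficients: [3, 3, 3, 6, 3, 2]

R: 3·2+3·6 = 24 | 3·0+6·3+3·0+2·3 = 24
X: 3·0+3·2 = 6 | 3·0+6·0+3·2+2·0 = 6
B: 3·5+3·5 = 30 | 3·7+6·0+3·3+2·0 = 30
Q: 3·3+3·3 = 18 | 3·4+6·0+3·2+2·0 = 18
Y: 3·6+3·1 = 21 | 3·2+6·1+3·1+2·3 = 21
gcd(3,3,3,6,3,2) = 1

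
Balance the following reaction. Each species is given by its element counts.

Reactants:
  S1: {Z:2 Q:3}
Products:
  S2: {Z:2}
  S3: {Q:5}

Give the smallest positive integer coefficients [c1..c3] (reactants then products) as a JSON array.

Z: 5·2 = 10 | 5·2+3·0 = 10
Q: 5·3 = 15 | 5·0+3·5 = 15
gcd(5,5,3) = 1

Coefficients: [5, 5, 3]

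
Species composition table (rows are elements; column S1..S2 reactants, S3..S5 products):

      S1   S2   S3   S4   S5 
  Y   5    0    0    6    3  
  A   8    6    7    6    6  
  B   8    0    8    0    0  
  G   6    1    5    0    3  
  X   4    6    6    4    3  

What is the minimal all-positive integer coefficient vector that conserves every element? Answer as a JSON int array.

Coefficients: [6, 6, 6, 3, 4]

Y: 6·5+6·0 = 30 | 6·0+3·6+4·3 = 30
A: 6·8+6·6 = 84 | 6·7+3·6+4·6 = 84
B: 6·8+6·0 = 48 | 6·8+3·0+4·0 = 48
G: 6·6+6·1 = 42 | 6·5+3·0+4·3 = 42
X: 6·4+6·6 = 60 | 6·6+3·4+4·3 = 60
gcd(6,6,6,3,4) = 1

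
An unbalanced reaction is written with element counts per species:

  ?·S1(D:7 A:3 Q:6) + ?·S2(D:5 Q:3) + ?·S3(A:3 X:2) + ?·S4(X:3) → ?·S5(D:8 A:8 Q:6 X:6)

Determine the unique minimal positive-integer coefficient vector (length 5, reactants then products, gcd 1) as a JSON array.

D: 2·7+2·5+6·0+2·0 = 24 | 3·8 = 24
A: 2·3+2·0+6·3+2·0 = 24 | 3·8 = 24
Q: 2·6+2·3+6·0+2·0 = 18 | 3·6 = 18
X: 2·0+2·0+6·2+2·3 = 18 | 3·6 = 18
gcd(2,2,6,2,3) = 1

Coefficients: [2, 2, 6, 2, 3]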